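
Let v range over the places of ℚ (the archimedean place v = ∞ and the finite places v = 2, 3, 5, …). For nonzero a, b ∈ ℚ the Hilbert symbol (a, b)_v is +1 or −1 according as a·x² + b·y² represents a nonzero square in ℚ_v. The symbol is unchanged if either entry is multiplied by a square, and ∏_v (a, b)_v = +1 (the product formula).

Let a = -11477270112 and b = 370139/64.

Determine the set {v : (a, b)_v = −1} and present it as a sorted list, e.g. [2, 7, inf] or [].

(a, b) ≡ (-16422, 3059) mod (ℚ^×)²; places V = {2, 3, 7, 11, 17, 19, 23, ∞}.
(a,b)_17: α=1, u≡10; β=0, v≡9 (mod 17); (10|17)=-1, (9|17)=+1; sign (−1)^0·-1^0·+1^1 = +1.
(a,b)_3: α=1, u≡1; β=0, v≡2 (mod 3); (1|3)=+1, (2|3)=-1; sign (−1)^0·+1^0·-1^1 = -1.
(a,b)_23: α=1, u≡5; β=1, v≡6 (mod 23); (5|23)=-1, (6|23)=+1; sign (−1)^1·-1^1·+1^1 = +1.
(a,b)_11: α=2, u≡1; β=2, v≡5 (mod 11); (1|11)=+1, (5|11)=+1; sign (−1)^0·+1^2·+1^2 = +1.
(a,b)_∞: sgn(-16422)=−, sgn(3059)=+, so +1.
(a,b)_19: α=2, u≡12; β=1, v≡9 (mod 19); (12|19)=-1, (9|19)=+1; sign (−1)^0·-1^1·+1^2 = -1.
(a,b)_7: α=1, u≡5; β=1, v≡6 (mod 7); (5|7)=-1, (6|7)=-1; sign (−1)^1·-1^1·-1^1 = -1.
(a,b)_2: α=5, β=-6; u≡5, v≡3 (mod 8); ε(u)ε(v)=0·1, αω(v)=5·1, βω(u)=-6·1; sum ≡ 1  ⇒  -1.
(-16422, 3059 / ℚ) ramifies at {2, 3, 7, 19}: a division algebra.

[2, 3, 7, 19]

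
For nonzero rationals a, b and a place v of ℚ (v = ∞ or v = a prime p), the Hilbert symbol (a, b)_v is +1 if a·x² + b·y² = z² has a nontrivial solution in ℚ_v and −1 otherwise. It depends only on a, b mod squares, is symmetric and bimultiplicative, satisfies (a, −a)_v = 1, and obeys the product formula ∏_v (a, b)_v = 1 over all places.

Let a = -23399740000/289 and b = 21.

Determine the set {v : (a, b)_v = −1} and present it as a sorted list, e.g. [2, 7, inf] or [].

[2, 3, 7, 23]

(a, b) ≡ (-13846, 21) mod (ℚ^×)²; places V = {2, 3, 5, 7, 13, 17, 23, 43, ∞}.
(a,b)_23: α=1, u≡7; β=0, v≡21 (mod 23); (7|23)=-1, (21|23)=-1; sign (−1)^0·-1^0·-1^1 = -1.
(a,b)_7: α=1, u≡6; β=1, v≡3 (mod 7); (6|7)=-1, (3|7)=-1; sign (−1)^1·-1^1·-1^1 = -1.
(a,b)_5: α=4, u≡4; β=0, v≡1 (mod 5); (4|5)=+1, (1|5)=+1; sign (−1)^0·+1^0·+1^4 = +1.
(a,b)_17: α=-2, u≡15; β=0, v≡4 (mod 17); (15|17)=+1, (4|17)=+1; sign (−1)^0·+1^0·+1^-2 = +1.
(a,b)_∞: sgn(-13846)=−, sgn(21)=+, so +1.
(a,b)_13: α=2, u≡12; β=0, v≡8 (mod 13); (12|13)=+1, (8|13)=-1; sign (−1)^0·+1^0·-1^2 = +1.
(a,b)_3: α=0, u≡2; β=1, v≡1 (mod 3); (2|3)=-1, (1|3)=+1; sign (−1)^0·-1^1·+1^0 = -1.
(a,b)_43: α=1, u≡3; β=0, v≡21 (mod 43); (3|43)=-1, (21|43)=+1; sign (−1)^0·-1^0·+1^1 = +1.
(a,b)_2: α=5, β=0; u≡5, v≡5 (mod 8); ε(u)ε(v)=0·0, αω(v)=5·1, βω(u)=0·1; sum ≡ 1  ⇒  -1.
|Ram(-13846, 21)| = 4, even; anisotropic at {2, 3, 7, 23}.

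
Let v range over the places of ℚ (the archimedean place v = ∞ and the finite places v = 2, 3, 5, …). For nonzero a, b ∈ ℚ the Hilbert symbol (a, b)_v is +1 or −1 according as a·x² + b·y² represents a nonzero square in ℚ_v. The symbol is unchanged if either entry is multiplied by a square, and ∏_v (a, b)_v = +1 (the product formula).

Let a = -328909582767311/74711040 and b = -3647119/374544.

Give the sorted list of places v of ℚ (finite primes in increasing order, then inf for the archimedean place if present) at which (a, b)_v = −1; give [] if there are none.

Mod squares: a ≡ -1422435, b ≡ -31. Check v ∈ {∞, 2, 3, 5, 7, 13, 17, 19, 23, 31}.
v=7: a=7^5·(≡6), b=7^6·(≡2) mod 7; (6|7)=-1, (2|7)=+1; (−1)^{5·6·3}·(-1)^6·(+1)^5 = +1.
v=13: a=13^4·(≡4), b=13^0·(≡5) mod 13; (4|13)=+1, (5|13)=-1; (−1)^{4·0·6}·(+1)^0·(-1)^4 = +1.
v=17: a=17^0·(≡14), b=17^-2·(≡11) mod 17; (14|17)=-1, (11|17)=-1; (−1)^{0·-2·8}·(-1)^-2·(-1)^0 = +1.
v=3: a=3^-1·(≡2), b=3^-4·(≡2) mod 3; (2|3)=-1, (2|3)=-1; (−1)^{-1·-4·1}·(-1)^-4·(-1)^-1 = -1.
v=5: a=5^-1·(≡3), b=5^0·(≡4) mod 5; (3|5)=-1, (4|5)=+1; (−1)^{-1·0·2}·(-1)^0·(+1)^-1 = +1.
v=∞: -1422435 < 0 and -31 < 0  ⇒  (a,b)_∞ = -1.
v=23: a=23^1·(≡2), b=23^0·(≡5) mod 23; (2|23)=+1, (5|23)=-1; (−1)^{1·0·11}·(+1)^0·(-1)^1 = -1.
v=19: a=19^-1·(≡13), b=19^0·(≡4) mod 19; (13|19)=-1, (4|19)=+1; (−1)^{-1·0·9}·(-1)^0·(+1)^-1 = +1.
v=31: a=31^3·(≡29), b=31^1·(≡29) mod 31; (29|31)=-1, (29|31)=-1; (−1)^{3·1·15}·(-1)^1·(-1)^3 = -1.
v=2: v_2(a)=-18, v_2(b)=-4; units ≡ 5, 1 (mod 8); ε·ε+αω+βω = 0·0+-18·0+-4·1 ≡ 0  ⇒  (a,b)_2 = +1.
(-1422435, -31 / ℚ) ramifies at {3, 23, 31, ∞}: a division algebra.

[3, 23, 31, inf]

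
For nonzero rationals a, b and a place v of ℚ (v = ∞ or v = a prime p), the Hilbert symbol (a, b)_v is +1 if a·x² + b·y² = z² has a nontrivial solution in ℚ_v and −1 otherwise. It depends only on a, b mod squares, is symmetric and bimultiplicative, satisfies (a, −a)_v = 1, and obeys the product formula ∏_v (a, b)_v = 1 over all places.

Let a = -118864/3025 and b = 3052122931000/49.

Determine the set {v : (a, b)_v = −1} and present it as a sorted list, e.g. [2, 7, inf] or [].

[11, 13, 17, 23]

Mod squares: a ≡ -7429, b ≡ 624910. Check v ∈ {∞, 2, 5, 7, 11, 13, 17, 19, 23}.
v=2: v_2(a)=4, v_2(b)=3; units ≡ 3, 7 (mod 8); ε·ε+αω+βω = 1·1+4·0+3·1 ≡ 0  ⇒  (a,b)_2 = +1.
v=17: a=17^1·(≡5), b=17^2·(≡10) mod 17; (5|17)=-1, (10|17)=-1; (−1)^{1·2·8}·(-1)^2·(-1)^1 = -1.
v=23: a=23^1·(≡14), b=23^1·(≡17) mod 23; (14|23)=-1, (17|23)=-1; (−1)^{1·1·11}·(-1)^1·(-1)^1 = -1.
v=5: a=5^-2·(≡1), b=5^3·(≡2) mod 5; (1|5)=+1, (2|5)=-1; (−1)^{-2·3·2}·(+1)^3·(-1)^-2 = +1.
v=11: a=11^-2·(≡8), b=11^1·(≡10) mod 11; (8|11)=-1, (10|11)=-1; (−1)^{-2·1·5}·(-1)^1·(-1)^-2 = -1.
v=19: a=19^1·(≡13), b=19^1·(≡5) mod 19; (13|19)=-1, (5|19)=+1; (−1)^{1·1·9}·(-1)^1·(+1)^1 = +1.
v=13: a=13^0·(≡11), b=13^3·(≡10) mod 13; (11|13)=-1, (10|13)=+1; (−1)^{0·3·6}·(-1)^3·(+1)^0 = -1.
v=7: a=7^0·(≡3), b=7^-2·(≡3) mod 7; (3|7)=-1, (3|7)=-1; (−1)^{0·-2·3}·(-1)^-2·(-1)^0 = +1.
v=∞: -7429 < 0 and 624910 > 0  ⇒  (a,b)_∞ = +1.
Ram(-7429, 624910) = {11, 13, 17, 23}; no ℚ_11-point on the conic.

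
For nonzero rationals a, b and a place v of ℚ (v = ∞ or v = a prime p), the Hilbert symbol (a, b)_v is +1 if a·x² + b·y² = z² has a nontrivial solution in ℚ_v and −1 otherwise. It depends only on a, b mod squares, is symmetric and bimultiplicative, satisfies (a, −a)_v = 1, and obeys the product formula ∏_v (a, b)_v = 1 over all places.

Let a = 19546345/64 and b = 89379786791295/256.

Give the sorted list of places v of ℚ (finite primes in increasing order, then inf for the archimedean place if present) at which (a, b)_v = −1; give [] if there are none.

Mod squares: a ≡ 1105, b ≡ 95. Check v ∈ {∞, 2, 3, 5, 7, 11, 13, 17, 19}.
v=11: a=11^0·(≡3), b=11^2·(≡10) mod 11; (3|11)=+1, (10|11)=-1; (−1)^{0·2·5}·(+1)^2·(-1)^0 = +1.
v=13: a=13^1·(≡2), b=13^2·(≡3) mod 13; (2|13)=-1, (3|13)=+1; (−1)^{1·2·6}·(-1)^2·(+1)^1 = +1.
v=17: a=17^1·(≡11), b=17^2·(≡12) mod 17; (11|17)=-1, (12|17)=-1; (−1)^{1·2·8}·(-1)^2·(-1)^1 = -1.
v=3: a=3^0·(≡1), b=3^2·(≡2) mod 3; (1|3)=+1, (2|3)=-1; (−1)^{0·2·1}·(+1)^2·(-1)^0 = +1.
v=∞: 1105 > 0 and 95 > 0  ⇒  (a,b)_∞ = +1.
v=5: a=5^1·(≡1), b=5^1·(≡4) mod 5; (1|5)=+1, (4|5)=+1; (−1)^{1·1·2}·(+1)^1·(+1)^1 = +1.
v=2: v_2(a)=-6, v_2(b)=-8; units ≡ 1, 7 (mod 8); ε·ε+αω+βω = 0·1+-6·0+-8·0 ≡ 0  ⇒  (a,b)_2 = +1.
v=19: a=19^2·(≡2), b=19^3·(≡17) mod 19; (2|19)=-1, (17|19)=+1; (−1)^{2·3·9}·(-1)^3·(+1)^2 = -1.
v=7: a=7^2·(≡3), b=7^2·(≡4) mod 7; (3|7)=-1, (4|7)=+1; (−1)^{2·2·3}·(-1)^2·(+1)^2 = +1.
(1105, 95 / ℚ) ramifies at {17, 19}: a division algebra.

[17, 19]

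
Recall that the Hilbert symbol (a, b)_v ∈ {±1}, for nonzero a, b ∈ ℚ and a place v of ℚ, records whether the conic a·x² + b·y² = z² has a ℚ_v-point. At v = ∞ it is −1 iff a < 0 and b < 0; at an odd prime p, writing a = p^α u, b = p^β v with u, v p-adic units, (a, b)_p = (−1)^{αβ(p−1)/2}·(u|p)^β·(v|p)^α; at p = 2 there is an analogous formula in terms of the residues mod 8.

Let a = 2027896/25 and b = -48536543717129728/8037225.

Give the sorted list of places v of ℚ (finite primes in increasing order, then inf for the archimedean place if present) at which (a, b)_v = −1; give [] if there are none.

[13, 17, 31, 37]

Mod squares: a ≡ 506974, b ≡ -23902. Check v ∈ {∞, 2, 3, 5, 7, 13, 17, 19, 31, 37}.
v=5: a=5^-2·(≡1), b=5^-2·(≡3) mod 5; (1|5)=+1, (3|5)=-1; (−1)^{-2·-2·2}·(+1)^-2·(-1)^-2 = +1.
v=13: a=13^1·(≡8), b=13^4·(≡8) mod 13; (8|13)=-1, (8|13)=-1; (−1)^{1·4·6}·(-1)^4·(-1)^1 = -1.
v=∞: 506974 > 0 and -23902 < 0  ⇒  (a,b)_∞ = +1.
v=3: a=3^0·(≡1), b=3^-8·(≡2) mod 3; (1|3)=+1, (2|3)=-1; (−1)^{0·-8·1}·(+1)^-8·(-1)^0 = +1.
v=2: v_2(a)=3, v_2(b)=9; units ≡ 7, 1 (mod 8); ε·ε+αω+βω = 1·0+3·0+9·0 ≡ 0  ⇒  (a,b)_2 = +1.
v=19: a=19^0·(≡17), b=19^1·(≡3) mod 19; (17|19)=+1, (3|19)=-1; (−1)^{0·1·9}·(+1)^1·(-1)^0 = +1.
v=7: a=7^0·(≡6), b=7^-2·(≡6) mod 7; (6|7)=-1, (6|7)=-1; (−1)^{0·-2·3}·(-1)^-2·(-1)^0 = +1.
v=37: a=37^1·(≡33), b=37^1·(≡17) mod 37; (33|37)=+1, (17|37)=-1; (−1)^{1·1·18}·(+1)^1·(-1)^1 = -1.
v=17: a=17^1·(≡2), b=17^3·(≡6) mod 17; (2|17)=+1, (6|17)=-1; (−1)^{1·3·8}·(+1)^3·(-1)^1 = -1.
v=31: a=31^1·(≡30), b=31^2·(≡13) mod 31; (30|31)=-1, (13|31)=-1; (−1)^{1·2·15}·(-1)^2·(-1)^1 = -1.
|Ram(506974, -23902)| = 4, even; anisotropic at {13, 17, 31, 37}.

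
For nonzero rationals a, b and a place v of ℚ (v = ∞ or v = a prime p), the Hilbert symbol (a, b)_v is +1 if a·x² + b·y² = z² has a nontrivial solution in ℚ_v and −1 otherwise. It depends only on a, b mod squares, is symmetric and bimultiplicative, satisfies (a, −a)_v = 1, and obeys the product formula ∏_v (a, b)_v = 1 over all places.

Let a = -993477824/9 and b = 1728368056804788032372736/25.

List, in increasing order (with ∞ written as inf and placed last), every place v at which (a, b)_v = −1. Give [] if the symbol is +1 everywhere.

(a, b) ≡ (-11339, 109446) mod (ℚ^×)²; places V = {2, 3, 5, 17, 23, 29, 37, ∞}.
(a,b)_3: α=-2, u≡1; β=1, v≡2 (mod 3); (1|3)=+1, (2|3)=-1; sign (−1)^0·+1^1·-1^-2 = +1.
(a,b)_23: α=1, u≡13; β=2, v≡16 (mod 23); (13|23)=+1, (16|23)=+1; sign (−1)^0·+1^2·+1^1 = +1.
(a,b)_2: α=6, β=17; u≡5, v≡3 (mod 8); ε(u)ε(v)=0·1, αω(v)=6·1, βω(u)=17·1; sum ≡ 1  ⇒  -1.
(a,b)_∞: sgn(-11339)=−, sgn(109446)=+, so +1.
(a,b)_5: α=0, u≡4; β=-2, v≡1 (mod 5); (4|5)=+1, (1|5)=+1; sign (−1)^0·+1^-2·+1^0 = +1.
(a,b)_37: α=2, u≡23; β=5, v≡8 (mod 37); (23|37)=-1, (8|37)=-1; sign (−1)^0·-1^5·-1^2 = -1.
(a,b)_29: α=1, u≡2; β=3, v≡7 (mod 29); (2|29)=-1, (7|29)=+1; sign (−1)^0·-1^3·+1^1 = -1.
(a,b)_17: α=1, u≡16; β=3, v≡6 (mod 17); (16|17)=+1, (6|17)=-1; sign (−1)^0·+1^3·-1^1 = -1.
Ram(-11339, 109446) = {2, 17, 29, 37}; no ℚ_2-point on the conic.

[2, 17, 29, 37]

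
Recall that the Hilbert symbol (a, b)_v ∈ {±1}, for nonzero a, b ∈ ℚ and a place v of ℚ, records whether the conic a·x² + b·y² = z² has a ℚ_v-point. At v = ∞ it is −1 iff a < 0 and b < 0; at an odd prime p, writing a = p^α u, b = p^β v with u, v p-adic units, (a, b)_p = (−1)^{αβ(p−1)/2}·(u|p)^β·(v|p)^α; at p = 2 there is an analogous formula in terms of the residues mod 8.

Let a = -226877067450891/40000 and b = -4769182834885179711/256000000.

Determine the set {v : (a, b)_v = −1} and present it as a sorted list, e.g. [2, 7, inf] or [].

Mod squares: a ≡ -187891, b ≡ -666159. Check v ∈ {∞, 2, 3, 5, 7, 11, 13, 19, 29, 31}.
v=29: a=29^1·(≡12), b=29^1·(≡15) mod 29; (12|29)=-1, (15|29)=-1; (−1)^{1·1·14}·(-1)^1·(-1)^1 = +1.
v=∞: -187891 < 0 and -666159 < 0  ⇒  (a,b)_∞ = -1.
v=13: a=13^2·(≡11), b=13^3·(≡4) mod 13; (11|13)=-1, (4|13)=+1; (−1)^{2·3·6}·(-1)^3·(+1)^2 = -1.
v=19: a=19^1·(≡8), b=19^1·(≡13) mod 19; (8|19)=-1, (13|19)=-1; (−1)^{1·1·9}·(-1)^1·(-1)^1 = -1.
v=5: a=5^-4·(≡1), b=5^-6·(≡1) mod 5; (1|5)=+1, (1|5)=+1; (−1)^{-4·-6·2}·(+1)^-6·(+1)^-4 = +1.
v=2: v_2(a)=-6, v_2(b)=-14; units ≡ 5, 1 (mod 8); ε·ε+αω+βω = 0·0+-6·0+-14·1 ≡ 0  ⇒  (a,b)_2 = +1.
v=31: a=31^1·(≡6), b=31^1·(≡19) mod 31; (6|31)=-1, (19|31)=+1; (−1)^{1·1·15}·(-1)^1·(+1)^1 = +1.
v=3: a=3^10·(≡2), b=3^11·(≡1) mod 3; (2|3)=-1, (1|3)=+1; (−1)^{10·11·1}·(-1)^11·(+1)^10 = -1.
v=11: a=11^3·(≡2), b=11^4·(≡3) mod 11; (2|11)=-1, (3|11)=+1; (−1)^{3·4·5}·(-1)^4·(+1)^3 = +1.
v=7: a=7^0·(≡5), b=7^2·(≡5) mod 7; (5|7)=-1, (5|7)=-1; (−1)^{0·2·3}·(-1)^2·(-1)^0 = +1.
|Ram(-187891, -666159)| = 4, even; anisotropic at {3, 13, 19, ∞}.

[3, 13, 19, inf]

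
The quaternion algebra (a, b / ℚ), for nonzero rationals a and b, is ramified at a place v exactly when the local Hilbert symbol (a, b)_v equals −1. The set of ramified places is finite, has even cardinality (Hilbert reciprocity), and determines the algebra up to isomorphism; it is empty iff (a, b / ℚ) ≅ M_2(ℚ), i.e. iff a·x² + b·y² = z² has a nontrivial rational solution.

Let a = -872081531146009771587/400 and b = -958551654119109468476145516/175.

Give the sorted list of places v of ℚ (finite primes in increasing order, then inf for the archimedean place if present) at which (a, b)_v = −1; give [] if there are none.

[3, 11, 13, 17, 19, 37, 43, inf]

(a, b) ≡ (-323323, -3679987773) mod (ℚ^×)²; places V = {2, 3, 5, 7, 11, 13, 17, 19, 31, 37, 43, ∞}.
(a,b)_∞: sgn(-323323)=−, sgn(-3679987773)=−, so -1.
(a,b)_19: α=1, u≡4; β=1, v≡1 (mod 19); (4|19)=+1, (1|19)=+1; sign (−1)^1·+1^1·+1^1 = -1.
(a,b)_3: α=8, u≡2; β=9, v≡2 (mod 3); (2|3)=-1, (2|3)=-1; sign (−1)^0·-1^9·-1^8 = -1.
(a,b)_2: α=-4, β=2; u≡5, v≡3 (mod 8); ε(u)ε(v)=0·1, αω(v)=-4·1, βω(u)=2·1; sum ≡ 0  ⇒  +1.
(a,b)_17: α=1, u≡9; β=1, v≡3 (mod 17); (9|17)=+1, (3|17)=-1; sign (−1)^0·+1^1·-1^1 = -1.
(a,b)_11: α=1, u≡10; β=1, v≡6 (mod 11); (10|11)=-1, (6|11)=-1; sign (−1)^1·-1^1·-1^1 = -1.
(a,b)_5: α=-2, u≡3; β=-2, v≡2 (mod 5); (3|5)=-1, (2|5)=-1; sign (−1)^0·-1^-2·-1^-2 = +1.
(a,b)_13: α=3, u≡6; β=4, v≡7 (mod 13); (6|13)=-1, (7|13)=-1; sign (−1)^0·-1^4·-1^3 = -1.
(a,b)_7: α=1, u≡1; β=-1, v≡3 (mod 7); (1|7)=+1, (3|7)=-1; sign (−1)^1·+1^-1·-1^1 = +1.
(a,b)_43: α=2, u≡27; β=3, v≡3 (mod 43); (27|43)=-1, (3|43)=-1; sign (−1)^0·-1^3·-1^2 = -1.
(a,b)_37: α=2, u≡20; β=3, v≡16 (mod 37); (20|37)=-1, (16|37)=+1; sign (−1)^0·-1^3·+1^2 = -1.
(a,b)_31: α=2, u≡25; β=3, v≡19 (mod 31); (25|31)=+1, (19|31)=+1; sign (−1)^0·+1^3·+1^2 = +1.
Ram(-323323, -3679987773) = {3, 11, 13, 17, 19, 37, 43, ∞}; no ℚ_3-point on the conic.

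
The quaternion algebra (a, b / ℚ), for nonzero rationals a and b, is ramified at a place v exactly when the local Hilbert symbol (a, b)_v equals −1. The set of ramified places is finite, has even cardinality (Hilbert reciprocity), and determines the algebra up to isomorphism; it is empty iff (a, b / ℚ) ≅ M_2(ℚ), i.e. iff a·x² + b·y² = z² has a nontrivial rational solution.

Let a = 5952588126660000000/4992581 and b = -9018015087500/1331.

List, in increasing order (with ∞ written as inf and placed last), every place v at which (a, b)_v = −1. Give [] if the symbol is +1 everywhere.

(a, b) ≡ (2586485, -75008065) mod (ℚ^×)²; places V = {2, 3, 5, 7, 11, 23, 29, 31, 37, 41, ∞}.
(a,b)_∞: sgn(2586485)=+, sgn(-75008065)=−, so +1.
(a,b)_41: α=1, u≡14; β=1, v≡37 (mod 41); (14|41)=-1, (37|41)=+1; sign (−1)^0·-1^1·+1^1 = -1.
(a,b)_31: α=-1, u≡18; β=1, v≡28 (mod 31); (18|31)=+1, (28|31)=+1; sign (−1)^1·+1^1·+1^-1 = -1.
(a,b)_5: α=7, u≡3; β=5, v≡2 (mod 5); (3|5)=-1, (2|5)=-1; sign (−1)^0·-1^5·-1^7 = +1.
(a,b)_29: α=2, u≡24; β=1, v≡13 (mod 29); (24|29)=+1, (13|29)=+1; sign (−1)^0·+1^1·+1^2 = +1.
(a,b)_37: α=1, u≡33; β=1, v≡19 (mod 37); (33|37)=+1, (19|37)=-1; sign (−1)^0·+1^1·-1^1 = -1.
(a,b)_11: α=-5, u≡6; β=-3, v≡10 (mod 11); (6|11)=-1, (10|11)=-1; sign (−1)^1·-1^-3·-1^-5 = -1.
(a,b)_2: α=8, β=2; u≡5, v≡7 (mod 8); ε(u)ε(v)=0·1, αω(v)=8·0, βω(u)=2·1; sum ≡ 0  ⇒  +1.
(a,b)_3: α=2, u≡2; β=0, v≡2 (mod 3); (2|3)=-1, (2|3)=-1; sign (−1)^0·-1^0·-1^2 = +1.
(a,b)_23: α=2, u≡5; β=2, v≡8 (mod 23); (5|23)=-1, (8|23)=+1; sign (−1)^0·-1^2·+1^2 = +1.
(a,b)_7: α=2, u≡5; β=0, v≡1 (mod 7); (5|7)=-1, (1|7)=+1; sign (−1)^0·-1^0·+1^2 = +1.
|Ram(2586485, -75008065)| = 4, even; anisotropic at {11, 31, 37, 41}.

[11, 31, 37, 41]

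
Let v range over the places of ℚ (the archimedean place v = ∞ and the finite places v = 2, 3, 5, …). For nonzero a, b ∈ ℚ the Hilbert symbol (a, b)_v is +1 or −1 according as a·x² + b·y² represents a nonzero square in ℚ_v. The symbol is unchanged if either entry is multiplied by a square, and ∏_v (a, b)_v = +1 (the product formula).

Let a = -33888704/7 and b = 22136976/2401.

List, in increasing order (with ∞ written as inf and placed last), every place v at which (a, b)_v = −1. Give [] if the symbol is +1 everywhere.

Mod squares: a ≡ -3857, b ≡ 17081. Check v ∈ {∞, 2, 3, 7, 19, 29, 31}.
v=7: a=7^-1·(≡4), b=7^-4·(≡1) mod 7; (4|7)=+1, (1|7)=+1; (−1)^{-1·-4·3}·(+1)^-4·(+1)^-1 = +1.
v=2: v_2(a)=6, v_2(b)=4; units ≡ 7, 1 (mod 8); ε·ε+αω+βω = 1·0+6·0+4·0 ≡ 0  ⇒  (a,b)_2 = +1.
v=19: a=19^1·(≡4), b=19^1·(≡17) mod 19; (4|19)=+1, (17|19)=+1; (−1)^{1·1·9}·(+1)^1·(+1)^1 = -1.
v=31: a=31^2·(≡2), b=31^1·(≡3) mod 31; (2|31)=+1, (3|31)=-1; (−1)^{2·1·15}·(+1)^1·(-1)^2 = +1.
v=3: a=3^0·(≡1), b=3^4·(≡2) mod 3; (1|3)=+1, (2|3)=-1; (−1)^{0·4·1}·(+1)^4·(-1)^0 = +1.
v=29: a=29^1·(≡26), b=29^1·(≡28) mod 29; (26|29)=-1, (28|29)=+1; (−1)^{1·1·14}·(-1)^1·(+1)^1 = -1.
v=∞: -3857 < 0 and 17081 > 0  ⇒  (a,b)_∞ = +1.
(-3857, 17081 / ℚ) ramifies at {19, 29}: a division algebra.

[19, 29]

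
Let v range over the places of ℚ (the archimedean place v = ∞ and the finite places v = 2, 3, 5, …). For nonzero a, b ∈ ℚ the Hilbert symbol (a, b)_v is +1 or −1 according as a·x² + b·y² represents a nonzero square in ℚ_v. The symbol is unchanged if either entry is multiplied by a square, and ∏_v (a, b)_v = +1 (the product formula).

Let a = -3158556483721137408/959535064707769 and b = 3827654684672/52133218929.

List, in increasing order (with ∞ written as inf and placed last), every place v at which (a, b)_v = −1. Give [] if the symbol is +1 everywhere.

[2, 13]

Mod squares: a ≡ -13, b ≡ 47. Check v ∈ {∞, 2, 3, 7, 11, 13, 17, 37, 47}.
v=2: v_2(a)=8, v_2(b)=12; units ≡ 3, 7 (mod 8); ε·ε+αω+βω = 1·1+8·0+12·1 ≡ 1  ⇒  (a,b)_2 = -1.
v=13: a=13^3·(≡3), b=13^2·(≡8) mod 13; (3|13)=+1, (8|13)=-1; (−1)^{3·2·6}·(+1)^2·(-1)^3 = -1.
v=11: a=11^-6·(≡4), b=11^-4·(≡9) mod 11; (4|11)=+1, (9|11)=+1; (−1)^{-6·-4·5}·(+1)^-4·(+1)^-6 = +1.
v=37: a=37^-4·(≡14), b=37^-2·(≡12) mod 37; (14|37)=-1, (12|37)=+1; (−1)^{-4·-2·18}·(-1)^-2·(+1)^-4 = +1.
v=17: a=17^-2·(≡2), b=17^-2·(≡15) mod 17; (2|17)=+1, (15|17)=+1; (−1)^{-2·-2·8}·(+1)^-2·(+1)^-2 = +1.
v=∞: -13 < 0 and 47 > 0  ⇒  (a,b)_∞ = +1.
v=7: a=7^10·(≡1), b=7^6·(≡5) mod 7; (1|7)=+1, (5|7)=-1; (−1)^{10·6·3}·(+1)^6·(-1)^10 = +1.
v=47: a=47^2·(≡37), b=47^1·(≡17) mod 47; (37|47)=+1, (17|47)=+1; (−1)^{2·1·23}·(+1)^1·(+1)^2 = +1.
v=3: a=3^2·(≡2), b=3^-2·(≡2) mod 3; (2|3)=-1, (2|3)=-1; (−1)^{2·-2·1}·(-1)^-2·(-1)^2 = +1.
(-13, 47 / ℚ) ramifies at {2, 13}: a division algebra.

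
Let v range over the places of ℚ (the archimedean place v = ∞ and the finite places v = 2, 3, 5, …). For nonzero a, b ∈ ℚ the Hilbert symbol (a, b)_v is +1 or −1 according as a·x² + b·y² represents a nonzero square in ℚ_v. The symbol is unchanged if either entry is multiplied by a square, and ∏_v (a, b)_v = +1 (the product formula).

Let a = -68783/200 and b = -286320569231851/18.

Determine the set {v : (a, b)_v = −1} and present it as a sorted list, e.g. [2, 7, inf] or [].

[2, 37, 53, inf]

(a, b) ≡ (-814, -4982) mod (ℚ^×)²; places V = {2, 3, 5, 7, 11, 13, 17, 37, 47, 53, ∞}.
(a,b)_∞: sgn(-814)=−, sgn(-4982)=−, so -1.
(a,b)_47: α=0, u≡6; β=1, v≡39 (mod 47); (6|47)=+1, (39|47)=-1; sign (−1)^0·+1^1·-1^0 = +1.
(a,b)_13: α=2, u≡7; β=0, v≡3 (mod 13); (7|13)=-1, (3|13)=+1; sign (−1)^0·-1^0·+1^2 = +1.
(a,b)_5: α=-2, u≡4; β=0, v≡3 (mod 5); (4|5)=+1, (3|5)=-1; sign (−1)^0·+1^0·-1^-2 = +1.
(a,b)_37: α=1, u≡29; β=2, v≡23 (mod 37); (29|37)=-1, (23|37)=-1; sign (−1)^0·-1^2·-1^1 = -1.
(a,b)_11: α=1, u≡3; β=2, v≡4 (mod 11); (3|11)=+1, (4|11)=+1; sign (−1)^0·+1^2·+1^1 = +1.
(a,b)_53: α=0, u≡30; β=1, v≡51 (mod 53); (30|53)=-1, (51|53)=-1; sign (−1)^0·-1^1·-1^0 = -1.
(a,b)_7: α=0, u≡5; β=4, v≡4 (mod 7); (5|7)=-1, (4|7)=+1; sign (−1)^0·-1^4·+1^0 = +1.
(a,b)_2: α=-3, β=-1; u≡1, v≡5 (mod 8); ε(u)ε(v)=0·0, αω(v)=-3·1, βω(u)=-1·0; sum ≡ 1  ⇒  -1.
(a,b)_3: α=0, u≡2; β=-2, v≡1 (mod 3); (2|3)=-1, (1|3)=+1; sign (−1)^0·-1^-2·+1^0 = +1.
(a,b)_17: α=0, u≡13; β=2, v≡15 (mod 17); (13|17)=+1, (15|17)=+1; sign (−1)^0·+1^2·+1^0 = +1.
Ram(-814, -4982) = {2, 37, 53, ∞}; no ℚ_2-point on the conic.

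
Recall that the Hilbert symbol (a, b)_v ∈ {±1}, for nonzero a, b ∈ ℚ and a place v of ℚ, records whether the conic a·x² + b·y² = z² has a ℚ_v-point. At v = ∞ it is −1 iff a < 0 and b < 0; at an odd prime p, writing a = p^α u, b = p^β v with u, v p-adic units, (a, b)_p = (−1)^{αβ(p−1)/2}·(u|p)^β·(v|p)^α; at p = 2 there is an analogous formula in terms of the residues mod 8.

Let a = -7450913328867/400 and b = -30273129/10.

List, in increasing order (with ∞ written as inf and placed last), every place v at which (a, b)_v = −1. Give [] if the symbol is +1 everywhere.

[2, 5, 23, inf]

(a, b) ≡ (-123, -20010) mod (ℚ^×)²; places V = {2, 3, 5, 23, 29, 41, ∞}.
(a,b)_5: α=-2, u≡3; β=-1, v≡3 (mod 5); (3|5)=-1, (3|5)=-1; sign (−1)^0·-1^-1·-1^-2 = -1.
(a,b)_3: α=5, u≡1; β=3, v≡2 (mod 3); (1|3)=+1, (2|3)=-1; sign (−1)^1·+1^3·-1^5 = +1.
(a,b)_∞: sgn(-123)=−, sgn(-20010)=−, so -1.
(a,b)_41: α=3, u≡17; β=2, v≡40 (mod 41); (17|41)=-1, (40|41)=+1; sign (−1)^0·-1^2·+1^3 = +1.
(a,b)_23: α=2, u≡14; β=1, v≡9 (mod 23); (14|23)=-1, (9|23)=+1; sign (−1)^0·-1^1·+1^2 = -1.
(a,b)_29: α=2, u≡20; β=1, v≡7 (mod 29); (20|29)=+1, (7|29)=+1; sign (−1)^0·+1^1·+1^2 = +1.
(a,b)_2: α=-4, β=-1; u≡5, v≡3 (mod 8); ε(u)ε(v)=0·1, αω(v)=-4·1, βω(u)=-1·1; sum ≡ 1  ⇒  -1.
(-123, -20010 / ℚ) ramifies at {2, 5, 23, ∞}: a division algebra.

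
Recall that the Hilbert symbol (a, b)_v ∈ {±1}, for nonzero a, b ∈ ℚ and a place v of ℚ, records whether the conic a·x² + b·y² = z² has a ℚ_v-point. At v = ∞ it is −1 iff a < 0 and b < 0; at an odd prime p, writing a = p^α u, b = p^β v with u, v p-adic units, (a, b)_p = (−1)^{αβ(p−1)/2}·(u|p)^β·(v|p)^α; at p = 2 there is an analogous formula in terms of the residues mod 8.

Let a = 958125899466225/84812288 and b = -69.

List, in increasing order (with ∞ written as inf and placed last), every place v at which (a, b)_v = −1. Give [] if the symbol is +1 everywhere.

[2, 41]

(a, b) ≡ (79458, -69) mod (ℚ^×)²; places V = {2, 3, 5, 7, 11, 17, 19, 23, 29, 37, 41, ∞}.
(a,b)_41: α=1, u≡3; β=0, v≡13 (mod 41); (3|41)=-1, (13|41)=-1; sign (−1)^0·-1^0·-1^1 = -1.
(a,b)_19: α=1, u≡18; β=0, v≡7 (mod 19); (18|19)=-1, (7|19)=+1; sign (−1)^0·-1^0·+1^1 = +1.
(a,b)_11: α=-2, u≡9; β=0, v≡8 (mod 11); (9|11)=+1, (8|11)=-1; sign (−1)^0·+1^0·-1^-2 = +1.
(a,b)_17: α=3, u≡8; β=0, v≡16 (mod 17); (8|17)=+1, (16|17)=+1; sign (−1)^0·+1^0·+1^3 = +1.
(a,b)_2: α=-9, β=0; u≡1, v≡3 (mod 8); ε(u)ε(v)=0·1, αω(v)=-9·1, βω(u)=0·0; sum ≡ 1  ⇒  -1.
(a,b)_29: α=2, u≡10; β=0, v≡18 (mod 29); (10|29)=-1, (18|29)=-1; sign (−1)^0·-1^0·-1^2 = +1.
(a,b)_5: α=2, u≡3; β=0, v≡1 (mod 5); (3|5)=-1, (1|5)=+1; sign (−1)^0·-1^0·+1^2 = +1.
(a,b)_3: α=5, u≡2; β=1, v≡1 (mod 3); (2|3)=-1, (1|3)=+1; sign (−1)^1·-1^1·+1^5 = +1.
(a,b)_∞: sgn(79458)=+, sgn(-69)=−, so +1.
(a,b)_23: α=0, u≡3; β=1, v≡20 (mod 23); (3|23)=+1, (20|23)=-1; sign (−1)^0·+1^1·-1^0 = +1.
(a,b)_7: α=2, u≡2; β=0, v≡1 (mod 7); (2|7)=+1, (1|7)=+1; sign (−1)^0·+1^0·+1^2 = +1.
(a,b)_37: α=-2, u≡35; β=0, v≡5 (mod 37); (35|37)=-1, (5|37)=-1; sign (−1)^0·-1^0·-1^-2 = +1.
|Ram(79458, -69)| = 2, even; anisotropic at {2, 41}.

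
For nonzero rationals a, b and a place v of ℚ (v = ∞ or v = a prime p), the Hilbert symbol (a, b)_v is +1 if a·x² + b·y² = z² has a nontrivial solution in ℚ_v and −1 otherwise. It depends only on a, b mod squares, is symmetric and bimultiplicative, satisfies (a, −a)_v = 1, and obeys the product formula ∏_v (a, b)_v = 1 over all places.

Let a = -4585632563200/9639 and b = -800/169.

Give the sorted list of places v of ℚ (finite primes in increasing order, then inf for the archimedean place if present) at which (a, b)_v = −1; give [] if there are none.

[2, 7, 13, inf]

(a, b) ≡ (-1547, -2) mod (ℚ^×)²; places V = {2, 3, 5, 7, 13, 17, 29, ∞}.
(a,b)_∞: sgn(-1547)=−, sgn(-2)=−, so -1.
(a,b)_5: α=2, u≡3; β=2, v≡2 (mod 5); (3|5)=-1, (2|5)=-1; sign (−1)^0·-1^2·-1^2 = +1.
(a,b)_7: α=-1, u≡5; β=0, v≡5 (mod 7); (5|7)=-1, (5|7)=-1; sign (−1)^0·-1^0·-1^-1 = -1.
(a,b)_3: α=-4, u≡1; β=0, v≡1 (mod 3); (1|3)=+1, (1|3)=+1; sign (−1)^0·+1^0·+1^-4 = +1.
(a,b)_17: α=-1, u≡3; β=0, v≡1 (mod 17); (3|17)=-1, (1|17)=+1; sign (−1)^0·-1^0·+1^-1 = +1.
(a,b)_2: α=24, β=5; u≡5, v≡7 (mod 8); ε(u)ε(v)=0·1, αω(v)=24·0, βω(u)=5·1; sum ≡ 1  ⇒  -1.
(a,b)_13: α=1, u≡8; β=-2, v≡6 (mod 13); (8|13)=-1, (6|13)=-1; sign (−1)^0·-1^-2·-1^1 = -1.
(a,b)_29: α=2, u≡26; β=0, v≡15 (mod 29); (26|29)=-1, (15|29)=-1; sign (−1)^0·-1^0·-1^2 = +1.
|Ram(-1547, -2)| = 4, even; anisotropic at {2, 7, 13, ∞}.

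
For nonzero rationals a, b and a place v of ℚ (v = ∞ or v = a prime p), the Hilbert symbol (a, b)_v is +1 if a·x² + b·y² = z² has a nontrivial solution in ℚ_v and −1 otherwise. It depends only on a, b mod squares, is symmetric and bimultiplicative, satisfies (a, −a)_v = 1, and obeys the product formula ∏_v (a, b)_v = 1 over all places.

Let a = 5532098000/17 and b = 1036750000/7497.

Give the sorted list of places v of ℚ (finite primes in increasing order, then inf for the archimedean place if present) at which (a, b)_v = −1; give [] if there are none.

(a, b) ≡ (279565, 70499) mod (ℚ^×)²; places V = {2, 3, 5, 7, 11, 13, 17, 23, 29, ∞}.
(a,b)_2: α=4, β=4; u≡5, v≡3 (mod 8); ε(u)ε(v)=0·1, αω(v)=4·1, βω(u)=4·1; sum ≡ 0  ⇒  +1.
(a,b)_∞: sgn(279565)=+, sgn(70499)=+, so +1.
(a,b)_5: α=3, u≡2; β=6, v≡1 (mod 5); (2|5)=-1, (1|5)=+1; sign (−1)^0·-1^6·+1^3 = +1.
(a,b)_23: α=1, u≡7; β=0, v≡1 (mod 23); (7|23)=-1, (1|23)=+1; sign (−1)^0·-1^0·+1^1 = +1.
(a,b)_7: α=0, u≡3; β=-2, v≡1 (mod 7); (3|7)=-1, (1|7)=+1; sign (−1)^0·-1^-2·+1^0 = +1.
(a,b)_3: α=0, u≡1; β=-2, v≡2 (mod 3); (1|3)=+1, (2|3)=-1; sign (−1)^0·+1^-2·-1^0 = +1.
(a,b)_11: α=1, u≡4; β=1, v≡7 (mod 11); (4|11)=+1, (7|11)=-1; sign (−1)^1·+1^1·-1^1 = +1.
(a,b)_13: α=1, u≡12; β=1, v≡2 (mod 13); (12|13)=+1, (2|13)=-1; sign (−1)^0·+1^1·-1^1 = -1.
(a,b)_29: α=2, u≡1; β=1, v≡7 (mod 29); (1|29)=+1, (7|29)=+1; sign (−1)^0·+1^1·+1^2 = +1.
(a,b)_17: α=-1, u≡7; β=-1, v≡15 (mod 17); (7|17)=-1, (15|17)=+1; sign (−1)^0·-1^-1·+1^-1 = -1.
Ram(279565, 70499) = {13, 17}; no ℚ_13-point on the conic.

[13, 17]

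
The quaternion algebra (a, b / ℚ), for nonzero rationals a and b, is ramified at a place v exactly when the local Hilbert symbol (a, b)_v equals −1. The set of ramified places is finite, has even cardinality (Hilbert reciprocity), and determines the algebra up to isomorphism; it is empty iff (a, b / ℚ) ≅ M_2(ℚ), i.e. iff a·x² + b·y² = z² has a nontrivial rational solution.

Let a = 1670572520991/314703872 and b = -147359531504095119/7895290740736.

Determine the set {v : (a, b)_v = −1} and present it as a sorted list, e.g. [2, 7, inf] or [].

Mod squares: a ≡ 34782, b ≡ -17391. Check v ∈ {∞, 2, 3, 7, 11, 17, 31}.
v=3: a=3^9·(≡2), b=3^15·(≡2) mod 3; (2|3)=-1, (2|3)=-1; (−1)^{9·15·1}·(-1)^15·(-1)^9 = -1.
v=7: a=7^-4·(≡6), b=7^-6·(≡2) mod 7; (6|7)=-1, (2|7)=+1; (−1)^{-4·-6·3}·(-1)^-6·(+1)^-4 = +1.
v=31: a=31^1·(≡3), b=31^1·(≡16) mod 31; (3|31)=-1, (16|31)=+1; (−1)^{1·1·15}·(-1)^1·(+1)^1 = +1.
v=∞: 34782 > 0 and -17391 < 0  ⇒  (a,b)_∞ = +1.
v=17: a=17^1·(≡7), b=17^1·(≡10) mod 17; (7|17)=-1, (10|17)=-1; (−1)^{1·1·8}·(-1)^1·(-1)^1 = +1.
v=11: a=11^5·(≡4), b=11^7·(≡4) mod 11; (4|11)=+1, (4|11)=+1; (−1)^{5·7·5}·(+1)^7·(+1)^5 = -1.
v=2: v_2(a)=-17, v_2(b)=-26; units ≡ 7, 1 (mod 8); ε·ε+αω+βω = 1·0+-17·0+-26·0 ≡ 0  ⇒  (a,b)_2 = +1.
(34782, -17391 / ℚ) ramifies at {3, 11}: a division algebra.

[3, 11]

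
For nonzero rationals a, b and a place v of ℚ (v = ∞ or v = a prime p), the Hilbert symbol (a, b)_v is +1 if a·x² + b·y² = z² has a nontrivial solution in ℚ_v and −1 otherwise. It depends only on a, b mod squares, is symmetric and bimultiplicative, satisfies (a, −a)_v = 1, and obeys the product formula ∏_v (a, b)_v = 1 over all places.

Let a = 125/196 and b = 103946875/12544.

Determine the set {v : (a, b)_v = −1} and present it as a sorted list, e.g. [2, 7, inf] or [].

[5, 37]

Mod squares: a ≡ 5, b ≡ 166315. Check v ∈ {∞, 2, 5, 7, 29, 31, 37}.
v=29: a=29^0·(≡7), b=29^1·(≡22) mod 29; (7|29)=+1, (22|29)=+1; (−1)^{0·1·14}·(+1)^1·(+1)^0 = +1.
v=∞: 5 > 0 and 166315 > 0  ⇒  (a,b)_∞ = +1.
v=5: a=5^3·(≡1), b=5^5·(≡2) mod 5; (1|5)=+1, (2|5)=-1; (−1)^{3·5·2}·(+1)^5·(-1)^3 = -1.
v=31: a=31^0·(≡28), b=31^1·(≡16) mod 31; (28|31)=+1, (16|31)=+1; (−1)^{0·1·15}·(+1)^1·(+1)^0 = +1.
v=2: v_2(a)=-2, v_2(b)=-8; units ≡ 5, 3 (mod 8); ε·ε+αω+βω = 0·1+-2·1+-8·1 ≡ 0  ⇒  (a,b)_2 = +1.
v=37: a=37^0·(≡8), b=37^1·(≡2) mod 37; (8|37)=-1, (2|37)=-1; (−1)^{0·1·18}·(-1)^1·(-1)^0 = -1.
v=7: a=7^-2·(≡5), b=7^-2·(≡1) mod 7; (5|7)=-1, (1|7)=+1; (−1)^{-2·-2·3}·(-1)^-2·(+1)^-2 = +1.
|Ram(5, 166315)| = 2, even; anisotropic at {5, 37}.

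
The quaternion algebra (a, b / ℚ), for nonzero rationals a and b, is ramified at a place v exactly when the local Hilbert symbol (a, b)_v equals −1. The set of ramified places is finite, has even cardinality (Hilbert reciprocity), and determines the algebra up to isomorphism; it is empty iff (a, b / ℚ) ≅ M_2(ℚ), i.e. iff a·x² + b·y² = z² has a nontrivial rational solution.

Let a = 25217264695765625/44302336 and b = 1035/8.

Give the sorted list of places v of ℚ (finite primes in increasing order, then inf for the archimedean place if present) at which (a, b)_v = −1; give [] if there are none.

(a, b) ≡ (215441, 230) mod (ℚ^×)²; places V = {2, 3, 5, 7, 13, 17, 19, 23, 29, ∞}.
(a,b)_13: α=-2, u≡11; β=0, v≡1 (mod 13); (11|13)=-1, (1|13)=+1; sign (−1)^0·-1^0·+1^-2 = +1.
(a,b)_23: α=3, u≡18; β=1, v≡20 (mod 23); (18|23)=+1, (20|23)=-1; sign (−1)^1·+1^1·-1^3 = +1.
(a,b)_∞: sgn(215441)=+, sgn(230)=+, so +1.
(a,b)_7: α=2, u≡2; β=0, v≡6 (mod 7); (2|7)=+1, (6|7)=-1; sign (−1)^0·+1^0·-1^2 = +1.
(a,b)_17: α=3, u≡16; β=0, v≡4 (mod 17); (16|17)=+1, (4|17)=+1; sign (−1)^0·+1^0·+1^3 = +1.
(a,b)_19: α=1, u≡14; β=0, v≡13 (mod 19); (14|19)=-1, (13|19)=-1; sign (−1)^0·-1^0·-1^1 = -1.
(a,b)_2: α=-18, β=-3; u≡1, v≡3 (mod 8); ε(u)ε(v)=0·1, αω(v)=-18·1, βω(u)=-3·0; sum ≡ 0  ⇒  +1.
(a,b)_5: α=6, u≡4; β=1, v≡4 (mod 5); (4|5)=+1, (4|5)=+1; sign (−1)^0·+1^1·+1^6 = +1.
(a,b)_29: α=1, u≡9; β=0, v≡17 (mod 29); (9|29)=+1, (17|29)=-1; sign (−1)^0·+1^0·-1^1 = -1.
(a,b)_3: α=0, u≡2; β=2, v≡2 (mod 3); (2|3)=-1, (2|3)=-1; sign (−1)^0·-1^2·-1^0 = +1.
|Ram(215441, 230)| = 2, even; anisotropic at {19, 29}.

[19, 29]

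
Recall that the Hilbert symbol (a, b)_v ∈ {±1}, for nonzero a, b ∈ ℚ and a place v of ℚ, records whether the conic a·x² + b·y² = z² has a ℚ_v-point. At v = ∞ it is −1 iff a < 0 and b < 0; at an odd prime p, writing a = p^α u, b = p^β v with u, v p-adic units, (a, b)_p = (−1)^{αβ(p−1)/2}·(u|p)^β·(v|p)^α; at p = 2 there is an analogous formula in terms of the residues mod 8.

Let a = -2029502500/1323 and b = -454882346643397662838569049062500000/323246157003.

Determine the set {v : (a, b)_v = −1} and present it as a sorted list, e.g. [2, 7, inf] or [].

[2, inf]

(a, b) ≡ (-3, -78) mod (ℚ^×)²; places V = {2, 3, 5, 7, 11, 13, 17, 23, 29, 37, 53, ∞}.
(a,b)_13: α=0, u≡4; β=1, v≡8 (mod 13); (4|13)=+1, (8|13)=-1; sign (−1)^0·+1^1·-1^0 = +1.
(a,b)_3: α=-3, u≡2; β=-3, v≡1 (mod 3); (2|3)=-1, (1|3)=+1; sign (−1)^1·-1^-3·+1^-3 = +1.
(a,b)_53: α=2, u≡2; β=6, v≡36 (mod 53); (2|53)=-1, (36|53)=+1; sign (−1)^0·-1^6·+1^2 = +1.
(a,b)_∞: sgn(-3)=−, sgn(-78)=−, so -1.
(a,b)_29: α=0, u≡18; β=-2, v≡13 (mod 29); (18|29)=-1, (13|29)=+1; sign (−1)^0·-1^-2·+1^0 = +1.
(a,b)_11: α=0, u≡10; β=-2, v≡8 (mod 11); (10|11)=-1, (8|11)=-1; sign (−1)^0·-1^-2·-1^0 = +1.
(a,b)_37: α=0, u≡12; β=2, v≡4 (mod 37); (12|37)=+1, (4|37)=+1; sign (−1)^0·+1^2·+1^0 = +1.
(a,b)_17: α=2, u≡7; β=8, v≡7 (mod 17); (7|17)=-1, (7|17)=-1; sign (−1)^0·-1^8·-1^2 = +1.
(a,b)_23: α=0, u≡17; β=2, v≡7 (mod 23); (17|23)=-1, (7|23)=-1; sign (−1)^0·-1^2·-1^0 = +1.
(a,b)_2: α=2, β=5; u≡5, v≡1 (mod 8); ε(u)ε(v)=0·0, αω(v)=2·0, βω(u)=5·1; sum ≡ 1  ⇒  -1.
(a,b)_7: α=-2, u≡4; β=-6, v≡5 (mod 7); (4|7)=+1, (5|7)=-1; sign (−1)^0·+1^-6·-1^-2 = +1.
(a,b)_5: α=4, u≡2; β=10, v≡2 (mod 5); (2|5)=-1, (2|5)=-1; sign (−1)^0·-1^10·-1^4 = +1.
Ram(-3, -78) = {2, ∞}; no ℚ_2-point on the conic.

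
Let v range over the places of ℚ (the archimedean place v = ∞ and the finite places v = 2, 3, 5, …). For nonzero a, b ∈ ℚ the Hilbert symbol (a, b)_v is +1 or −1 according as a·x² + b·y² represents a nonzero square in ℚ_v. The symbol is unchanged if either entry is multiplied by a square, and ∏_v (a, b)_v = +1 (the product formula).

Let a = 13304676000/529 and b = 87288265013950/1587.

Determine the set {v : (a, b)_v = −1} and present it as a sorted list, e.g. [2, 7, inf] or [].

(a, b) ≡ (5610, 714) mod (ℚ^×)²; places V = {2, 3, 5, 7, 11, 13, 17, 23, ∞}.
(a,b)_3: α=1, u≡1; β=-1, v≡1 (mod 3); (1|3)=+1, (1|3)=+1; sign (−1)^1·+1^-1·+1^1 = -1.
(a,b)_11: α=3, u≡3; β=6, v≡8 (mod 11); (3|11)=+1, (8|11)=-1; sign (−1)^0·+1^6·-1^3 = -1.
(a,b)_13: α=0, u≡2; β=2, v≡1 (mod 13); (2|13)=-1, (1|13)=+1; sign (−1)^0·-1^2·+1^0 = +1.
(a,b)_5: α=3, u≡2; β=2, v≡4 (mod 5); (2|5)=-1, (4|5)=+1; sign (−1)^0·-1^2·+1^3 = +1.
(a,b)_∞: sgn(5610)=+, sgn(714)=+, so +1.
(a,b)_7: α=2, u≡5; β=3, v≡2 (mod 7); (5|7)=-1, (2|7)=+1; sign (−1)^0·-1^3·+1^2 = -1.
(a,b)_23: α=-2, u≡21; β=-2, v≡2 (mod 23); (21|23)=-1, (2|23)=+1; sign (−1)^0·-1^-2·+1^-2 = +1.
(a,b)_17: α=1, u≡10; β=1, v≡4 (mod 17); (10|17)=-1, (4|17)=+1; sign (−1)^0·-1^1·+1^1 = -1.
(a,b)_2: α=5, β=1; u≡5, v≡5 (mod 8); ε(u)ε(v)=0·0, αω(v)=5·1, βω(u)=1·1; sum ≡ 0  ⇒  +1.
|Ram(5610, 714)| = 4, even; anisotropic at {3, 7, 11, 17}.

[3, 7, 11, 17]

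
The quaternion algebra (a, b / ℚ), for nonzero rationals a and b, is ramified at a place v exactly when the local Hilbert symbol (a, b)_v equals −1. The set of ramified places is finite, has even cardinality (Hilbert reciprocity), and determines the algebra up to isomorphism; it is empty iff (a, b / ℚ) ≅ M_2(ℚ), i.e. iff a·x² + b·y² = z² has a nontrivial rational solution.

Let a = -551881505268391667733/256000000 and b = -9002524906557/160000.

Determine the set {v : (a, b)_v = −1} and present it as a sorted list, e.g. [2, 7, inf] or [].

[2, 13, 37, inf]

(a, b) ≡ (-37, -13) mod (ℚ^×)²; places V = {2, 3, 5, 7, 13, 17, 37, ∞}.
(a,b)_13: α=2, u≡6; β=1, v≡1 (mod 13); (6|13)=-1, (1|13)=+1; sign (−1)^0·-1^1·+1^2 = -1.
(a,b)_∞: sgn(-37)=−, sgn(-13)=−, so -1.
(a,b)_37: α=3, u≡12; β=2, v≡13 (mod 37); (12|37)=+1, (13|37)=-1; sign (−1)^0·+1^2·-1^3 = -1.
(a,b)_5: α=-6, u≡3; β=-4, v≡3 (mod 5); (3|5)=-1, (3|5)=-1; sign (−1)^0·-1^-4·-1^-6 = +1.
(a,b)_3: α=8, u≡2; β=6, v≡2 (mod 3); (2|3)=-1, (2|3)=-1; sign (−1)^0·-1^6·-1^8 = +1.
(a,b)_7: α=6, u≡5; β=4, v≡1 (mod 7); (5|7)=-1, (1|7)=+1; sign (−1)^0·-1^4·+1^6 = +1.
(a,b)_17: α=4, u≡7; β=2, v≡4 (mod 17); (7|17)=-1, (4|17)=+1; sign (−1)^0·-1^2·+1^4 = +1.
(a,b)_2: α=-14, β=-8; u≡3, v≡3 (mod 8); ε(u)ε(v)=1·1, αω(v)=-14·1, βω(u)=-8·1; sum ≡ 1  ⇒  -1.
|Ram(-37, -13)| = 4, even; anisotropic at {2, 13, 37, ∞}.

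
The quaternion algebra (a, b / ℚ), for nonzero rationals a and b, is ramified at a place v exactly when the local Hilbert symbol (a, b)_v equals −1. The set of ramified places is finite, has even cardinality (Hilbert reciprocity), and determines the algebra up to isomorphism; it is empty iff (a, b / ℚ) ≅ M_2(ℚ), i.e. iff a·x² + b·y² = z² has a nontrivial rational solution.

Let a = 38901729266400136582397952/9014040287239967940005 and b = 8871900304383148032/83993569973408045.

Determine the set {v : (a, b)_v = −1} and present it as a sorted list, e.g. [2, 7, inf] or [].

[11, 13]

(a, b) ≡ (110, 715) mod (ℚ^×)²; places V = {2, 3, 5, 7, 11, 13, 17, 23, 31, 37, ∞}.
(a,b)_3: α=8, u≡2; β=10, v≡1 (mod 3); (2|3)=-1, (1|3)=+1; sign (−1)^0·-1^10·+1^8 = +1.
(a,b)_23: α=-4, u≡6; β=-2, v≡18 (mod 23); (6|23)=+1, (18|23)=+1; sign (−1)^0·+1^-2·+1^-4 = +1.
(a,b)_7: α=4, u≡3; β=2, v≡2 (mod 7); (3|7)=-1, (2|7)=+1; sign (−1)^0·-1^2·+1^4 = +1.
(a,b)_11: α=5, u≡10; β=3, v≡8 (mod 11); (10|11)=-1, (8|11)=-1; sign (−1)^1·-1^3·-1^5 = -1.
(a,b)_31: α=-4, u≡13; β=-2, v≡9 (mod 31); (13|31)=-1, (9|31)=+1; sign (−1)^0·-1^-2·+1^-4 = +1.
(a,b)_13: α=4, u≡8; β=3, v≡12 (mod 13); (8|13)=-1, (12|13)=+1; sign (−1)^0·-1^3·+1^4 = -1.
(a,b)_∞: sgn(110)=+, sgn(715)=+, so +1.
(a,b)_5: α=-1, u≡2; β=-1, v≡3 (mod 5); (2|5)=-1, (3|5)=-1; sign (−1)^0·-1^-1·-1^-1 = +1.
(a,b)_17: α=-8, u≡16; β=-6, v≡9 (mod 17); (16|17)=+1, (9|17)=+1; sign (−1)^0·+1^-6·+1^-8 = +1.
(a,b)_37: α=0, u≡10; β=-2, v≡11 (mod 37); (10|37)=+1, (11|37)=+1; sign (−1)^0·+1^-2·+1^0 = +1.
(a,b)_2: α=29, β=20; u≡7, v≡3 (mod 8); ε(u)ε(v)=1·1, αω(v)=29·1, βω(u)=20·0; sum ≡ 0  ⇒  +1.
|Ram(110, 715)| = 2, even; anisotropic at {11, 13}.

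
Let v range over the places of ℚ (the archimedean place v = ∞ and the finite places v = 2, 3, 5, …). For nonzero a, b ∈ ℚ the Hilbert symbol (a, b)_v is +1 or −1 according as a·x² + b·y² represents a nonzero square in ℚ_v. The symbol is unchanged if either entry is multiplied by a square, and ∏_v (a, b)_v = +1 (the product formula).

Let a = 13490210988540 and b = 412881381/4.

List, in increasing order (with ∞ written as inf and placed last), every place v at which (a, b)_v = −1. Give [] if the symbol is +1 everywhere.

[19, 29]

(a, b) ≡ (3135, 6061) mod (ℚ^×)²; places V = {2, 3, 5, 11, 13, 19, 29, ∞}.
(a,b)_5: α=1, u≡3; β=0, v≡4 (mod 5); (3|5)=-1, (4|5)=+1; sign (−1)^0·-1^0·+1^1 = +1.
(a,b)_∞: sgn(3135)=+, sgn(6061)=+, so +1.
(a,b)_11: α=1, u≡8; β=1, v≡5 (mod 11); (8|11)=-1, (5|11)=+1; sign (−1)^1·-1^1·+1^1 = +1.
(a,b)_3: α=3, u≡1; β=4, v≡1 (mod 3); (1|3)=+1, (1|3)=+1; sign (−1)^0·+1^4·+1^3 = +1.
(a,b)_29: α=4, u≡11; β=3, v≡20 (mod 29); (11|29)=-1, (20|29)=+1; sign (−1)^0·-1^3·+1^4 = -1.
(a,b)_13: α=2, u≡8; β=0, v≡4 (mod 13); (8|13)=-1, (4|13)=+1; sign (−1)^0·-1^0·+1^2 = +1.
(a,b)_19: α=1, u≡8; β=1, v≡13 (mod 19); (8|19)=-1, (13|19)=-1; sign (−1)^1·-1^1·-1^1 = -1.
(a,b)_2: α=2, β=-2; u≡7, v≡5 (mod 8); ε(u)ε(v)=1·0, αω(v)=2·1, βω(u)=-2·0; sum ≡ 0  ⇒  +1.
Ram(3135, 6061) = {19, 29}; no ℚ_19-point on the conic.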